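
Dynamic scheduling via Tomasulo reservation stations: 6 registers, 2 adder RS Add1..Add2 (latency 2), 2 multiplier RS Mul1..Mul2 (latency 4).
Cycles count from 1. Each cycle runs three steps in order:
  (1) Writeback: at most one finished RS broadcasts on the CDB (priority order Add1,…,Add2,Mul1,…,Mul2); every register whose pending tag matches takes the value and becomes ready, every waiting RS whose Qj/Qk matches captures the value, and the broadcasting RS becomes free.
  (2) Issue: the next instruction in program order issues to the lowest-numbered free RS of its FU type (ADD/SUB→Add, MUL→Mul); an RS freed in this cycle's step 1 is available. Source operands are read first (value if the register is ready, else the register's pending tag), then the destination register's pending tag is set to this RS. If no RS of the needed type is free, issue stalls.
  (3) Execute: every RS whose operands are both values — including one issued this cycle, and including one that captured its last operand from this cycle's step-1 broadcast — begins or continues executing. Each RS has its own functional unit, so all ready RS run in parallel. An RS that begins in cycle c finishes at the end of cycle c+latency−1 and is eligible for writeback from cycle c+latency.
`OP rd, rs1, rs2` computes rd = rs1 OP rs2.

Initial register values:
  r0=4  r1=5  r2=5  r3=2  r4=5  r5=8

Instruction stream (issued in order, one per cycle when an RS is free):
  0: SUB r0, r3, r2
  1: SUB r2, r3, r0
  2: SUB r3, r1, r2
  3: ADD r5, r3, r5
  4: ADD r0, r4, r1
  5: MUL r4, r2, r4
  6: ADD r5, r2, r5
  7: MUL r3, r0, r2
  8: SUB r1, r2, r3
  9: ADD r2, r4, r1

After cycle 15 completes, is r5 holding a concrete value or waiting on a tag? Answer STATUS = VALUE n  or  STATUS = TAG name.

STATUS = VALUE 13

cycle 1: issue SUB r0<-Add1 // r0:Add1,r1:5,r2:5,r3:2,r4:5,r5:8
cycle 2: issue SUB r2<-Add2 // r0:Add1,r1:5,r2:Add2,r3:2,r4:5,r5:8
cycle 3: CDB Add1=-3; issue SUB r3<-Add1 // r0:-3,r1:5,r2:Add2,r3:Add1,r4:5,r5:8
cycle 4: stall // r0:-3,r1:5,r2:Add2,r3:Add1,r4:5,r5:8
cycle 5: CDB Add2=5; issue ADD r5<-Add2 // r0:-3,r1:5,r2:5,r3:Add1,r4:5,r5:Add2
cycle 6: stall // r0:-3,r1:5,r2:5,r3:Add1,r4:5,r5:Add2
cycle 7: CDB Add1=0; issue ADD r0<-Add1 // r0:Add1,r1:5,r2:5,r3:0,r4:5,r5:Add2
cycle 8: issue MUL r4<-Mul1 // r0:Add1,r1:5,r2:5,r3:0,r4:Mul1,r5:Add2
cycle 9: CDB Add1=10; issue ADD r5<-Add1 // r0:10,r1:5,r2:5,r3:0,r4:Mul1,r5:Add1
cycle 10: CDB Add2=8; issue MUL r3<-Mul2 // r0:10,r1:5,r2:5,r3:Mul2,r4:Mul1,r5:Add1
cycle 11: issue SUB r1<-Add2 // r0:10,r1:Add2,r2:5,r3:Mul2,r4:Mul1,r5:Add1
cycle 12: CDB Add1=13; issue ADD r2<-Add1 // r0:10,r1:Add2,r2:Add1,r3:Mul2,r4:Mul1,r5:13
cycle 13: CDB Mul1=25 // r0:10,r1:Add2,r2:Add1,r3:Mul2,r4:25,r5:13
cycle 14: CDB Mul2=50 // r0:10,r1:Add2,r2:Add1,r3:50,r4:25,r5:13
cycle 15: - // r0:10,r1:Add2,r2:Add1,r3:50,r4:25,r5:13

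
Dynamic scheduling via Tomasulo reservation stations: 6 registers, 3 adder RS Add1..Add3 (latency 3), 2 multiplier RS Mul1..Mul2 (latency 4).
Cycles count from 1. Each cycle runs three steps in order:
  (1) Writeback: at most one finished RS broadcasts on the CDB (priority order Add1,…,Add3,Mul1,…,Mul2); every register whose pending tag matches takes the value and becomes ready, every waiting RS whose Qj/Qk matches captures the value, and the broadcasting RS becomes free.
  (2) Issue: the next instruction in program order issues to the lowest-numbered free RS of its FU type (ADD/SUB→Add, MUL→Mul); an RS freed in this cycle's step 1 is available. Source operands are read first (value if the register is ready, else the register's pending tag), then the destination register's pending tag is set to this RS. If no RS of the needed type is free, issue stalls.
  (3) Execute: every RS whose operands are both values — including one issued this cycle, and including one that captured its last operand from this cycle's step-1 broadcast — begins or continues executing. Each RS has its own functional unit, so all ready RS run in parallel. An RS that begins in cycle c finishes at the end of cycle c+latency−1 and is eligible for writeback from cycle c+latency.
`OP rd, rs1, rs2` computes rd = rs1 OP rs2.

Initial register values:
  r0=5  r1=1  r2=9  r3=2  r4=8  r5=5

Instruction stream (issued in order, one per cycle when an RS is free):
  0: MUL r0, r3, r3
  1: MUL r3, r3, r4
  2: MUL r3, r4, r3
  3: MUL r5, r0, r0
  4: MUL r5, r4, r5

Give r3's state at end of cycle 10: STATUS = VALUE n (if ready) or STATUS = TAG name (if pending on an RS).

STATUS = VALUE 128

c1: issue MUL r0<-Mul1 | r0:Mul1,r1:1,r2:9,r3:2,r4:8,r5:5
c2: issue MUL r3<-Mul2 | r0:Mul1,r1:1,r2:9,r3:Mul2,r4:8,r5:5
c3: stall | r0:Mul1,r1:1,r2:9,r3:Mul2,r4:8,r5:5
c4: stall | r0:Mul1,r1:1,r2:9,r3:Mul2,r4:8,r5:5
c5: CDB Mul1=4; issue MUL r3<-Mul1 | r0:4,r1:1,r2:9,r3:Mul1,r4:8,r5:5
c6: CDB Mul2=16; issue MUL r5<-Mul2 | r0:4,r1:1,r2:9,r3:Mul1,r4:8,r5:Mul2
c7: stall | r0:4,r1:1,r2:9,r3:Mul1,r4:8,r5:Mul2
c8: stall | r0:4,r1:1,r2:9,r3:Mul1,r4:8,r5:Mul2
c9: stall | r0:4,r1:1,r2:9,r3:Mul1,r4:8,r5:Mul2
c10: CDB Mul1=128; issue MUL r5<-Mul1 | r0:4,r1:1,r2:9,r3:128,r4:8,r5:Mul1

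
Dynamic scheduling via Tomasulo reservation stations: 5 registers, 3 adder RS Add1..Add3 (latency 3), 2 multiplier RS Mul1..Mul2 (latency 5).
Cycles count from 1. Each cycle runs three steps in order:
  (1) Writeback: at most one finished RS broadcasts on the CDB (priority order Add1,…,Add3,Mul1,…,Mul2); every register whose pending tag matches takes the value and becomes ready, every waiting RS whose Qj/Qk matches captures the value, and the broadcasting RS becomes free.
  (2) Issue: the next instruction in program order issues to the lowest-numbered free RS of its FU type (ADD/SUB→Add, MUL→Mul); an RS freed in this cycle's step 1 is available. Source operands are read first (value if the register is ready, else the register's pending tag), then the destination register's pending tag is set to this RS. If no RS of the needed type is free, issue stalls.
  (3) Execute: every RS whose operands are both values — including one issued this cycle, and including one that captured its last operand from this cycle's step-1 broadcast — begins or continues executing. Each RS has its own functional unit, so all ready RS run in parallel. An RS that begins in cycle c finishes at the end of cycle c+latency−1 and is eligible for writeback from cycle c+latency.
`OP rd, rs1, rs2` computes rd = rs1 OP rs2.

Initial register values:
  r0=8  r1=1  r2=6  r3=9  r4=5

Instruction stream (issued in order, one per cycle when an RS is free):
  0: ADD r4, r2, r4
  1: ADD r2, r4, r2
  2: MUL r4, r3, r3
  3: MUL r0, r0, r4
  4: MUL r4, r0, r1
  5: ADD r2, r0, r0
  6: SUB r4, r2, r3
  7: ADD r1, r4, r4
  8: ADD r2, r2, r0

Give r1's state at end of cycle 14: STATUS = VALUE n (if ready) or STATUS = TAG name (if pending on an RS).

STATUS = TAG Add3

c1: issue ADD r4<-Add1 | r0:8,r1:1,r2:6,r3:9,r4:Add1
c2: issue ADD r2<-Add2 | r0:8,r1:1,r2:Add2,r3:9,r4:Add1
c3: issue MUL r4<-Mul1 | r0:8,r1:1,r2:Add2,r3:9,r4:Mul1
c4: CDB Add1=11; issue MUL r0<-Mul2 | r0:Mul2,r1:1,r2:Add2,r3:9,r4:Mul1
c5: stall | r0:Mul2,r1:1,r2:Add2,r3:9,r4:Mul1
c6: stall | r0:Mul2,r1:1,r2:Add2,r3:9,r4:Mul1
c7: CDB Add2=17; stall | r0:Mul2,r1:1,r2:17,r3:9,r4:Mul1
c8: CDB Mul1=81; issue MUL r4<-Mul1 | r0:Mul2,r1:1,r2:17,r3:9,r4:Mul1
c9: issue ADD r2<-Add1 | r0:Mul2,r1:1,r2:Add1,r3:9,r4:Mul1
c10: issue SUB r4<-Add2 | r0:Mul2,r1:1,r2:Add1,r3:9,r4:Add2
c11: issue ADD r1<-Add3 | r0:Mul2,r1:Add3,r2:Add1,r3:9,r4:Add2
c12: stall | r0:Mul2,r1:Add3,r2:Add1,r3:9,r4:Add2
c13: CDB Mul2=648; stall | r0:648,r1:Add3,r2:Add1,r3:9,r4:Add2
c14: stall | r0:648,r1:Add3,r2:Add1,r3:9,r4:Add2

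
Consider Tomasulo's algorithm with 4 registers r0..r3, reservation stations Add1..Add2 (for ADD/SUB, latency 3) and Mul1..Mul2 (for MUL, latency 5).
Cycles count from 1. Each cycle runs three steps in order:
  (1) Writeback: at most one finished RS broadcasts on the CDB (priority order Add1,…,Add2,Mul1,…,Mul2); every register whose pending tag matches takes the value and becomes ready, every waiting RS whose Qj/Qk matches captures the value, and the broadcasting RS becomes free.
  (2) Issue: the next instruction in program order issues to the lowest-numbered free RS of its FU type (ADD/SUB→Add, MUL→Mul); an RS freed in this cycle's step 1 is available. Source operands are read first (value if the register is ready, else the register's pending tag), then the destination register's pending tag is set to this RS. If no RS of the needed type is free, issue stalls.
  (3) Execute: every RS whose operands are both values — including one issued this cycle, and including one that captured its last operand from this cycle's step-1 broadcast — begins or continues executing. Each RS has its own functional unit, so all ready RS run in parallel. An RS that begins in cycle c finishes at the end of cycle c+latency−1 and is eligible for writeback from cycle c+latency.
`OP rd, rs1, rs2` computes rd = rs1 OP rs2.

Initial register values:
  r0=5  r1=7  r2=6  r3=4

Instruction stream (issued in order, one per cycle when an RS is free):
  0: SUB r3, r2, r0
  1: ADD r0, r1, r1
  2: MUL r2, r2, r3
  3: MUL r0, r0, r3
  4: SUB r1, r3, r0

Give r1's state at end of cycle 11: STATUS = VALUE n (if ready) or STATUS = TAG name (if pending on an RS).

  c1: issue SUB r3<-Add1  regs: r0:5,r1:7,r2:6,r3:Add1
  c2: issue ADD r0<-Add2  regs: r0:Add2,r1:7,r2:6,r3:Add1
  c3: issue MUL r2<-Mul1  regs: r0:Add2,r1:7,r2:Mul1,r3:Add1
  c4: CDB Add1=1; issue MUL r0<-Mul2  regs: r0:Mul2,r1:7,r2:Mul1,r3:1
  c5: CDB Add2=14; issue SUB r1<-Add1  regs: r0:Mul2,r1:Add1,r2:Mul1,r3:1
  c6: -  regs: r0:Mul2,r1:Add1,r2:Mul1,r3:1
  c7: -  regs: r0:Mul2,r1:Add1,r2:Mul1,r3:1
  c8: -  regs: r0:Mul2,r1:Add1,r2:Mul1,r3:1
  c9: CDB Mul1=6  regs: r0:Mul2,r1:Add1,r2:6,r3:1
  c10: CDB Mul2=14  regs: r0:14,r1:Add1,r2:6,r3:1
  c11: -  regs: r0:14,r1:Add1,r2:6,r3:1

STATUS = TAG Add1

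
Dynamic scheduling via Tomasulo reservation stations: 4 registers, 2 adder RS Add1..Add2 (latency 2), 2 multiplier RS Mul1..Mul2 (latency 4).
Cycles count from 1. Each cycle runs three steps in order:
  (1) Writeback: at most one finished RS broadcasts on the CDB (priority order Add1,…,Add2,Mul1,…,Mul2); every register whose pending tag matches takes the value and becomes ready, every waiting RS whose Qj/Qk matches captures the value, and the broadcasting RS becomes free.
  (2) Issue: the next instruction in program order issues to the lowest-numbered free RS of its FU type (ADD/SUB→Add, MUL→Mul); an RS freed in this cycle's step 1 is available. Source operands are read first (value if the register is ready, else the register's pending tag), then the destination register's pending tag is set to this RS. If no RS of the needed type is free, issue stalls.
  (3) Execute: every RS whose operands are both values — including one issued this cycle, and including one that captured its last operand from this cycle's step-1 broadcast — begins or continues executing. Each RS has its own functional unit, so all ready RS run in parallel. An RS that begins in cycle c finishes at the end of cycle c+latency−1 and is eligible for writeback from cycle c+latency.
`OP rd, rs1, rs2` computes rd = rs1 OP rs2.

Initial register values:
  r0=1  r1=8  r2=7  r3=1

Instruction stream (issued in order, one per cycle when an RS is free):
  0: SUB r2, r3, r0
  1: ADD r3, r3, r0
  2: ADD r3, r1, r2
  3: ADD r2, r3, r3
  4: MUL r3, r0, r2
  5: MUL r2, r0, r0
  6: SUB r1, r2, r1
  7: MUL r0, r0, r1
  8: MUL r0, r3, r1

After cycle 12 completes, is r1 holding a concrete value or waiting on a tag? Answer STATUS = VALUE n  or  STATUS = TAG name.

c1: issue SUB r2<-Add1 | r0:1,r1:8,r2:Add1,r3:1
c2: issue ADD r3<-Add2 | r0:1,r1:8,r2:Add1,r3:Add2
c3: CDB Add1=0; issue ADD r3<-Add1 | r0:1,r1:8,r2:0,r3:Add1
c4: CDB Add2=2; issue ADD r2<-Add2 | r0:1,r1:8,r2:Add2,r3:Add1
c5: CDB Add1=8; issue MUL r3<-Mul1 | r0:1,r1:8,r2:Add2,r3:Mul1
c6: issue MUL r2<-Mul2 | r0:1,r1:8,r2:Mul2,r3:Mul1
c7: CDB Add2=16; issue SUB r1<-Add1 | r0:1,r1:Add1,r2:Mul2,r3:Mul1
c8: stall | r0:1,r1:Add1,r2:Mul2,r3:Mul1
c9: stall | r0:1,r1:Add1,r2:Mul2,r3:Mul1
c10: CDB Mul2=1; issue MUL r0<-Mul2 | r0:Mul2,r1:Add1,r2:1,r3:Mul1
c11: CDB Mul1=16; issue MUL r0<-Mul1 | r0:Mul1,r1:Add1,r2:1,r3:16
c12: CDB Add1=-7 | r0:Mul1,r1:-7,r2:1,r3:16

STATUS = VALUE -7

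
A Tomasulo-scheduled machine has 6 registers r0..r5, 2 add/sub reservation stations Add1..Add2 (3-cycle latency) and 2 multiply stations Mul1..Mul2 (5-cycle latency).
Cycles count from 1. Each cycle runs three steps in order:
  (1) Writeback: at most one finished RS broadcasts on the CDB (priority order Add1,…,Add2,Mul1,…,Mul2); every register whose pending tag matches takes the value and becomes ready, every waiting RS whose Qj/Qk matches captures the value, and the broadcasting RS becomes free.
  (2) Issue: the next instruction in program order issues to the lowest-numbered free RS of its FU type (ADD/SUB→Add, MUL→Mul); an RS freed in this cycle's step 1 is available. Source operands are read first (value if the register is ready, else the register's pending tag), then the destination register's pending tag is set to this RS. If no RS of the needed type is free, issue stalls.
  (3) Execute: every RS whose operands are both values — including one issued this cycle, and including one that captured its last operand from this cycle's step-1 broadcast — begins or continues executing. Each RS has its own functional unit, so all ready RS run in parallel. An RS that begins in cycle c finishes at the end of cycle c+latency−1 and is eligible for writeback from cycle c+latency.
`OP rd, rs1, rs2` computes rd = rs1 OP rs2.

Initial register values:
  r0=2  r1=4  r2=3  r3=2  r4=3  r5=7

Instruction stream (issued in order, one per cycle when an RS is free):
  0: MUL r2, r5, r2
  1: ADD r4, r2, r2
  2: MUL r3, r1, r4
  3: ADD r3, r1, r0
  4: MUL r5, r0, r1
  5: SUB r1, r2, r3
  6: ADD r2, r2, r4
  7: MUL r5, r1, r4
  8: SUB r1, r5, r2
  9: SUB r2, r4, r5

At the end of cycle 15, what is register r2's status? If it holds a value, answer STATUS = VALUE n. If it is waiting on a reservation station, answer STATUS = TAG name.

c1: issue MUL r2<-Mul1 | r0:2,r1:4,r2:Mul1,r3:2,r4:3,r5:7
c2: issue ADD r4<-Add1 | r0:2,r1:4,r2:Mul1,r3:2,r4:Add1,r5:7
c3: issue MUL r3<-Mul2 | r0:2,r1:4,r2:Mul1,r3:Mul2,r4:Add1,r5:7
c4: issue ADD r3<-Add2 | r0:2,r1:4,r2:Mul1,r3:Add2,r4:Add1,r5:7
c5: stall | r0:2,r1:4,r2:Mul1,r3:Add2,r4:Add1,r5:7
c6: CDB Mul1=21; issue MUL r5<-Mul1 | r0:2,r1:4,r2:21,r3:Add2,r4:Add1,r5:Mul1
c7: CDB Add2=6; issue SUB r1<-Add2 | r0:2,r1:Add2,r2:21,r3:6,r4:Add1,r5:Mul1
c8: stall | r0:2,r1:Add2,r2:21,r3:6,r4:Add1,r5:Mul1
c9: CDB Add1=42; issue ADD r2<-Add1 | r0:2,r1:Add2,r2:Add1,r3:6,r4:42,r5:Mul1
c10: CDB Add2=15; stall | r0:2,r1:15,r2:Add1,r3:6,r4:42,r5:Mul1
c11: CDB Mul1=8; issue MUL r5<-Mul1 | r0:2,r1:15,r2:Add1,r3:6,r4:42,r5:Mul1
c12: CDB Add1=63; issue SUB r1<-Add1 | r0:2,r1:Add1,r2:63,r3:6,r4:42,r5:Mul1
c13: issue SUB r2<-Add2 | r0:2,r1:Add1,r2:Add2,r3:6,r4:42,r5:Mul1
c14: CDB Mul2=168 | r0:2,r1:Add1,r2:Add2,r3:6,r4:42,r5:Mul1
c15: - | r0:2,r1:Add1,r2:Add2,r3:6,r4:42,r5:Mul1

STATUS = TAG Add2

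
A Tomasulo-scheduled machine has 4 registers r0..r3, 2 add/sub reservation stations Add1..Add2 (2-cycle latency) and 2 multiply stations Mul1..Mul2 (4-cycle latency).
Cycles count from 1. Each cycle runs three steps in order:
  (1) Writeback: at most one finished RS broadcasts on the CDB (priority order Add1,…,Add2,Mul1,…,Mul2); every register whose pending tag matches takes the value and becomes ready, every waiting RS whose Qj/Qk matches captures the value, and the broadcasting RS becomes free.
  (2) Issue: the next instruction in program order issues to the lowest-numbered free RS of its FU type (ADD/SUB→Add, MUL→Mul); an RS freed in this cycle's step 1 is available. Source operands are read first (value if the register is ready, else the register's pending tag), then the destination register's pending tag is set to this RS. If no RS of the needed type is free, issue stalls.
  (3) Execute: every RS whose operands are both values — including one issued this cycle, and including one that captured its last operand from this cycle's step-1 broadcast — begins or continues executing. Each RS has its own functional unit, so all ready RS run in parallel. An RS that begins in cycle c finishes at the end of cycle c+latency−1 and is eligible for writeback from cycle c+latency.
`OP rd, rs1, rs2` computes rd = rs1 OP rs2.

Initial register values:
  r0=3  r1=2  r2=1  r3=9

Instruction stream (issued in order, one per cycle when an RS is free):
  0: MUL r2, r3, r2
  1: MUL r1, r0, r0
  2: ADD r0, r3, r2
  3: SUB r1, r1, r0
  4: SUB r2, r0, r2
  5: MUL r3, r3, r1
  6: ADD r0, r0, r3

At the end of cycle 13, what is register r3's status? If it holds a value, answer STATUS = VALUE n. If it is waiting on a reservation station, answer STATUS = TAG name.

  c1: issue MUL r2<-Mul1  regs: r0:3,r1:2,r2:Mul1,r3:9
  c2: issue MUL r1<-Mul2  regs: r0:3,r1:Mul2,r2:Mul1,r3:9
  c3: issue ADD r0<-Add1  regs: r0:Add1,r1:Mul2,r2:Mul1,r3:9
  c4: issue SUB r1<-Add2  regs: r0:Add1,r1:Add2,r2:Mul1,r3:9
  c5: CDB Mul1=9; stall  regs: r0:Add1,r1:Add2,r2:9,r3:9
  c6: CDB Mul2=9; stall  regs: r0:Add1,r1:Add2,r2:9,r3:9
  c7: CDB Add1=18; issue SUB r2<-Add1  regs: r0:18,r1:Add2,r2:Add1,r3:9
  c8: issue MUL r3<-Mul1  regs: r0:18,r1:Add2,r2:Add1,r3:Mul1
  c9: CDB Add1=9; issue ADD r0<-Add1  regs: r0:Add1,r1:Add2,r2:9,r3:Mul1
  c10: CDB Add2=-9  regs: r0:Add1,r1:-9,r2:9,r3:Mul1
  c11: -  regs: r0:Add1,r1:-9,r2:9,r3:Mul1
  c12: -  regs: r0:Add1,r1:-9,r2:9,r3:Mul1
  c13: -  regs: r0:Add1,r1:-9,r2:9,r3:Mul1

STATUS = TAG Mul1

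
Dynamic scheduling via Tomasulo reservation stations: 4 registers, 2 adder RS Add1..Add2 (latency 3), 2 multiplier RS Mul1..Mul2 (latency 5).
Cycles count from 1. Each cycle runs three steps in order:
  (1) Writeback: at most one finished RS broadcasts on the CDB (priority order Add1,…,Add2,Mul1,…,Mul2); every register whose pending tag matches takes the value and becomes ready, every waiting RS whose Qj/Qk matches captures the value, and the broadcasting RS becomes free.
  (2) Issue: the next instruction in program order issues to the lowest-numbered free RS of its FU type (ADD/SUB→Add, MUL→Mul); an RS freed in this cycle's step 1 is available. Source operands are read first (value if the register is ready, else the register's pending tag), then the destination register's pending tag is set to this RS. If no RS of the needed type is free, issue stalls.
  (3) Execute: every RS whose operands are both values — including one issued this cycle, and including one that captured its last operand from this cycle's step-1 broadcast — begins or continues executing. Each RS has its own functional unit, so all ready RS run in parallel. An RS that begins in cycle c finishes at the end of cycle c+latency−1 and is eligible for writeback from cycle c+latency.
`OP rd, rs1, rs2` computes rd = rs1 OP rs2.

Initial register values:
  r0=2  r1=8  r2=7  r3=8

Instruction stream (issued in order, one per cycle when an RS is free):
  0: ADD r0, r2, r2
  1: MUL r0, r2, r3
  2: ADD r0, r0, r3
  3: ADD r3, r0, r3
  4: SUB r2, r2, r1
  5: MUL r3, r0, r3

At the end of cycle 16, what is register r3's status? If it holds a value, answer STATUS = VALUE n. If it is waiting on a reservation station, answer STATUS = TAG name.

c1: issue ADD r0<-Add1 | r0:Add1,r1:8,r2:7,r3:8
c2: issue MUL r0<-Mul1 | r0:Mul1,r1:8,r2:7,r3:8
c3: issue ADD r0<-Add2 | r0:Add2,r1:8,r2:7,r3:8
c4: CDB Add1=14; issue ADD r3<-Add1 | r0:Add2,r1:8,r2:7,r3:Add1
c5: stall | r0:Add2,r1:8,r2:7,r3:Add1
c6: stall | r0:Add2,r1:8,r2:7,r3:Add1
c7: CDB Mul1=56; stall | r0:Add2,r1:8,r2:7,r3:Add1
c8: stall | r0:Add2,r1:8,r2:7,r3:Add1
c9: stall | r0:Add2,r1:8,r2:7,r3:Add1
c10: CDB Add2=64; issue SUB r2<-Add2 | r0:64,r1:8,r2:Add2,r3:Add1
c11: issue MUL r3<-Mul1 | r0:64,r1:8,r2:Add2,r3:Mul1
c12: - | r0:64,r1:8,r2:Add2,r3:Mul1
c13: CDB Add1=72 | r0:64,r1:8,r2:Add2,r3:Mul1
c14: CDB Add2=-1 | r0:64,r1:8,r2:-1,r3:Mul1
c15: - | r0:64,r1:8,r2:-1,r3:Mul1
c16: - | r0:64,r1:8,r2:-1,r3:Mul1

STATUS = TAG Mul1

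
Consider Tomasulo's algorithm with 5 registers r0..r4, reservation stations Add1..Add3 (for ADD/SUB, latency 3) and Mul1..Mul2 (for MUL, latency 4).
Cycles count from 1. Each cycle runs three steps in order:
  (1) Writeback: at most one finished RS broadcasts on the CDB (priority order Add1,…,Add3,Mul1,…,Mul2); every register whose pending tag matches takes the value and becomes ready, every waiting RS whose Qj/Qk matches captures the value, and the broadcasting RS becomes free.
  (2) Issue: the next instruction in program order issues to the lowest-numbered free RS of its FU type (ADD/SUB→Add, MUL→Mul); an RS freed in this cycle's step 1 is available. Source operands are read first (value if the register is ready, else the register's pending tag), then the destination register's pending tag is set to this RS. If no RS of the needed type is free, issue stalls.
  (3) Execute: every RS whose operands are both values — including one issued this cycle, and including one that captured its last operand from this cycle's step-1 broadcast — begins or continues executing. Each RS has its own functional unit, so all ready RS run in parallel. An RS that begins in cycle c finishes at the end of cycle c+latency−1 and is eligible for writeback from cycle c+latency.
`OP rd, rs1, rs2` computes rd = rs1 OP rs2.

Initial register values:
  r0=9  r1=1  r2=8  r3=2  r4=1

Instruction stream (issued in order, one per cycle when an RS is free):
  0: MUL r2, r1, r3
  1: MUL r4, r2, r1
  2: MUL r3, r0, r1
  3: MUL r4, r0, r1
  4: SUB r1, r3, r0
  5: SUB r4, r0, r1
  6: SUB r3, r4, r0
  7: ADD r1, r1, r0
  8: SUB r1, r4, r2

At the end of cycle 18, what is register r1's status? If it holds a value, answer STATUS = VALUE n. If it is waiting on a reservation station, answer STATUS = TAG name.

cycle 1: issue MUL r2<-Mul1 // r0:9,r1:1,r2:Mul1,r3:2,r4:1
cycle 2: issue MUL r4<-Mul2 // r0:9,r1:1,r2:Mul1,r3:2,r4:Mul2
cycle 3: stall // r0:9,r1:1,r2:Mul1,r3:2,r4:Mul2
cycle 4: stall // r0:9,r1:1,r2:Mul1,r3:2,r4:Mul2
cycle 5: CDB Mul1=2; issue MUL r3<-Mul1 // r0:9,r1:1,r2:2,r3:Mul1,r4:Mul2
cycle 6: stall // r0:9,r1:1,r2:2,r3:Mul1,r4:Mul2
cycle 7: stall // r0:9,r1:1,r2:2,r3:Mul1,r4:Mul2
cycle 8: stall // r0:9,r1:1,r2:2,r3:Mul1,r4:Mul2
cycle 9: CDB Mul1=9; issue MUL r4<-Mul1 // r0:9,r1:1,r2:2,r3:9,r4:Mul1
cycle 10: CDB Mul2=2; issue SUB r1<-Add1 // r0:9,r1:Add1,r2:2,r3:9,r4:Mul1
cycle 11: issue SUB r4<-Add2 // r0:9,r1:Add1,r2:2,r3:9,r4:Add2
cycle 12: issue SUB r3<-Add3 // r0:9,r1:Add1,r2:2,r3:Add3,r4:Add2
cycle 13: CDB Add1=0; issue ADD r1<-Add1 // r0:9,r1:Add1,r2:2,r3:Add3,r4:Add2
cycle 14: CDB Mul1=9; stall // r0:9,r1:Add1,r2:2,r3:Add3,r4:Add2
cycle 15: stall // r0:9,r1:Add1,r2:2,r3:Add3,r4:Add2
cycle 16: CDB Add1=9; issue SUB r1<-Add1 // r0:9,r1:Add1,r2:2,r3:Add3,r4:Add2
cycle 17: CDB Add2=9 // r0:9,r1:Add1,r2:2,r3:Add3,r4:9
cycle 18: - // r0:9,r1:Add1,r2:2,r3:Add3,r4:9

STATUS = TAG Add1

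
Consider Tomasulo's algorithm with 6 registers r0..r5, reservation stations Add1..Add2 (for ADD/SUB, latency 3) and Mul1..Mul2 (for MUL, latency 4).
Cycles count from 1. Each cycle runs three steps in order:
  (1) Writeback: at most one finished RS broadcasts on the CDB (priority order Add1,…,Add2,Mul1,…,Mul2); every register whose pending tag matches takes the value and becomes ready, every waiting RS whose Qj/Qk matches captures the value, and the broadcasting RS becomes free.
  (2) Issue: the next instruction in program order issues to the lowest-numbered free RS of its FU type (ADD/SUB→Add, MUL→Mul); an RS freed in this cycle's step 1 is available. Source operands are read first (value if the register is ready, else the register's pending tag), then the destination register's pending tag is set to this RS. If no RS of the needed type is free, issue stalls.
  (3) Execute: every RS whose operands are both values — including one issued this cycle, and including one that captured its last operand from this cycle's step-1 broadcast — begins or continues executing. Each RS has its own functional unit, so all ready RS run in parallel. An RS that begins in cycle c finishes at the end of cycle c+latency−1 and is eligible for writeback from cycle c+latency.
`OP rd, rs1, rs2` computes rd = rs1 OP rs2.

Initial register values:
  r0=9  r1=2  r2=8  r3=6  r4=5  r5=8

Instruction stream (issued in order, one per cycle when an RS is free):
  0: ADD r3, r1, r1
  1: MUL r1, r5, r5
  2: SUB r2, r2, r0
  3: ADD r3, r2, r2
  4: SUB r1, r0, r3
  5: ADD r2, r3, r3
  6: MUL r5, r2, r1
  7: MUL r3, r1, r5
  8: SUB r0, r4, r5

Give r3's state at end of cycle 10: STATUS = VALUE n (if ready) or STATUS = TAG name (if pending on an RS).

STATUS = VALUE -2

c1: issue ADD r3<-Add1 | r0:9,r1:2,r2:8,r3:Add1,r4:5,r5:8
c2: issue MUL r1<-Mul1 | r0:9,r1:Mul1,r2:8,r3:Add1,r4:5,r5:8
c3: issue SUB r2<-Add2 | r0:9,r1:Mul1,r2:Add2,r3:Add1,r4:5,r5:8
c4: CDB Add1=4; issue ADD r3<-Add1 | r0:9,r1:Mul1,r2:Add2,r3:Add1,r4:5,r5:8
c5: stall | r0:9,r1:Mul1,r2:Add2,r3:Add1,r4:5,r5:8
c6: CDB Add2=-1; issue SUB r1<-Add2 | r0:9,r1:Add2,r2:-1,r3:Add1,r4:5,r5:8
c7: CDB Mul1=64; stall | r0:9,r1:Add2,r2:-1,r3:Add1,r4:5,r5:8
c8: stall | r0:9,r1:Add2,r2:-1,r3:Add1,r4:5,r5:8
c9: CDB Add1=-2; issue ADD r2<-Add1 | r0:9,r1:Add2,r2:Add1,r3:-2,r4:5,r5:8
c10: issue MUL r5<-Mul1 | r0:9,r1:Add2,r2:Add1,r3:-2,r4:5,r5:Mul1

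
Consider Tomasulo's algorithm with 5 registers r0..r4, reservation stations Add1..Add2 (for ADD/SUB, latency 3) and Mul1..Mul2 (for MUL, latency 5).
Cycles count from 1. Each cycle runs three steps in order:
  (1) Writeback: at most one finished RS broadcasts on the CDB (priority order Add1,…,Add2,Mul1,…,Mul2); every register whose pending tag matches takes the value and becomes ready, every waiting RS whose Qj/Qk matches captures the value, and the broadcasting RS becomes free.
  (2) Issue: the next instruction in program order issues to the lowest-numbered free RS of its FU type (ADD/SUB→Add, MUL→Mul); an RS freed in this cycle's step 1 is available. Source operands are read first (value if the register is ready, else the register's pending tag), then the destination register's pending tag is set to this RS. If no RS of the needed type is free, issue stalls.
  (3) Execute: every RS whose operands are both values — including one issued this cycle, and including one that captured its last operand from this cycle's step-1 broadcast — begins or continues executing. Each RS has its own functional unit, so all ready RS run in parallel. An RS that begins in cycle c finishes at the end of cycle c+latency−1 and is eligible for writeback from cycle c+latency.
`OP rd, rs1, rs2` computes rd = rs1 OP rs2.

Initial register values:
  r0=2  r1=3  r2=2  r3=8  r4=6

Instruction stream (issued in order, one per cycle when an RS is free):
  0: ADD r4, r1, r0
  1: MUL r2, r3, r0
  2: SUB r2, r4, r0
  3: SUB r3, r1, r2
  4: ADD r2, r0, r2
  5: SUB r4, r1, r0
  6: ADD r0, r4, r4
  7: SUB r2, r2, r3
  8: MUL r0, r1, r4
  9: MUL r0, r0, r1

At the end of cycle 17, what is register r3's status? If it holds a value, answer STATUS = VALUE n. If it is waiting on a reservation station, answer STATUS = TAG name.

  c1: issue ADD r4<-Add1  regs: r0:2,r1:3,r2:2,r3:8,r4:Add1
  c2: issue MUL r2<-Mul1  regs: r0:2,r1:3,r2:Mul1,r3:8,r4:Add1
  c3: issue SUB r2<-Add2  regs: r0:2,r1:3,r2:Add2,r3:8,r4:Add1
  c4: CDB Add1=5; issue SUB r3<-Add1  regs: r0:2,r1:3,r2:Add2,r3:Add1,r4:5
  c5: stall  regs: r0:2,r1:3,r2:Add2,r3:Add1,r4:5
  c6: stall  regs: r0:2,r1:3,r2:Add2,r3:Add1,r4:5
  c7: CDB Add2=3; issue ADD r2<-Add2  regs: r0:2,r1:3,r2:Add2,r3:Add1,r4:5
  c8: CDB Mul1=16; stall  regs: r0:2,r1:3,r2:Add2,r3:Add1,r4:5
  c9: stall  regs: r0:2,r1:3,r2:Add2,r3:Add1,r4:5
  c10: CDB Add1=0; issue SUB r4<-Add1  regs: r0:2,r1:3,r2:Add2,r3:0,r4:Add1
  c11: CDB Add2=5; issue ADD r0<-Add2  regs: r0:Add2,r1:3,r2:5,r3:0,r4:Add1
  c12: stall  regs: r0:Add2,r1:3,r2:5,r3:0,r4:Add1
  c13: CDB Add1=1; issue SUB r2<-Add1  regs: r0:Add2,r1:3,r2:Add1,r3:0,r4:1
  c14: issue MUL r0<-Mul1  regs: r0:Mul1,r1:3,r2:Add1,r3:0,r4:1
  c15: issue MUL r0<-Mul2  regs: r0:Mul2,r1:3,r2:Add1,r3:0,r4:1
  c16: CDB Add1=5  regs: r0:Mul2,r1:3,r2:5,r3:0,r4:1
  c17: CDB Add2=2  regs: r0:Mul2,r1:3,r2:5,r3:0,r4:1

STATUS = VALUE 0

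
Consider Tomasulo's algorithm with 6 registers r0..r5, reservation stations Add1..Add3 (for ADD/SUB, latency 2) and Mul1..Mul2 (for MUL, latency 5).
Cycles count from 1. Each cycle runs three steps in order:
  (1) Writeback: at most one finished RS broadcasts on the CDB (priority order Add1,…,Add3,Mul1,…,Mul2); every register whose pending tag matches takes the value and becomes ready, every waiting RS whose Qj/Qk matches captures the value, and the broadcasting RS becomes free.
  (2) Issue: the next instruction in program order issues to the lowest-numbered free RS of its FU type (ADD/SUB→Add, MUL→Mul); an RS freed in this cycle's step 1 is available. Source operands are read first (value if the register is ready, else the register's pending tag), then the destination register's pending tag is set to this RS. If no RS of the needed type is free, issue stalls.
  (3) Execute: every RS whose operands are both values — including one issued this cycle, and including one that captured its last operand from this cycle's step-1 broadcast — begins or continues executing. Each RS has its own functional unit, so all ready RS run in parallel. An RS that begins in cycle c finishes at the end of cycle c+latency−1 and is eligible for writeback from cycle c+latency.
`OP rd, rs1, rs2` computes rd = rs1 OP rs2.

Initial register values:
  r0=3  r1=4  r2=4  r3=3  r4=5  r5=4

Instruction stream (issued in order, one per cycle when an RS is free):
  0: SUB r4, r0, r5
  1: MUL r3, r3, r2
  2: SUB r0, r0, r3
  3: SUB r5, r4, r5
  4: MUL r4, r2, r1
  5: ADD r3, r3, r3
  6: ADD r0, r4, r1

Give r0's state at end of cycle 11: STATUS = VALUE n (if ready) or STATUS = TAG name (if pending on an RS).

  c1: issue SUB r4<-Add1  regs: r0:3,r1:4,r2:4,r3:3,r4:Add1,r5:4
  c2: issue MUL r3<-Mul1  regs: r0:3,r1:4,r2:4,r3:Mul1,r4:Add1,r5:4
  c3: CDB Add1=-1; issue SUB r0<-Add1  regs: r0:Add1,r1:4,r2:4,r3:Mul1,r4:-1,r5:4
  c4: issue SUB r5<-Add2  regs: r0:Add1,r1:4,r2:4,r3:Mul1,r4:-1,r5:Add2
  c5: issue MUL r4<-Mul2  regs: r0:Add1,r1:4,r2:4,r3:Mul1,r4:Mul2,r5:Add2
  c6: CDB Add2=-5; issue ADD r3<-Add2  regs: r0:Add1,r1:4,r2:4,r3:Add2,r4:Mul2,r5:-5
  c7: CDB Mul1=12; issue ADD r0<-Add3  regs: r0:Add3,r1:4,r2:4,r3:Add2,r4:Mul2,r5:-5
  c8: -  regs: r0:Add3,r1:4,r2:4,r3:Add2,r4:Mul2,r5:-5
  c9: CDB Add1=-9  regs: r0:Add3,r1:4,r2:4,r3:Add2,r4:Mul2,r5:-5
  c10: CDB Add2=24  regs: r0:Add3,r1:4,r2:4,r3:24,r4:Mul2,r5:-5
  c11: CDB Mul2=16  regs: r0:Add3,r1:4,r2:4,r3:24,r4:16,r5:-5

STATUS = TAG Add3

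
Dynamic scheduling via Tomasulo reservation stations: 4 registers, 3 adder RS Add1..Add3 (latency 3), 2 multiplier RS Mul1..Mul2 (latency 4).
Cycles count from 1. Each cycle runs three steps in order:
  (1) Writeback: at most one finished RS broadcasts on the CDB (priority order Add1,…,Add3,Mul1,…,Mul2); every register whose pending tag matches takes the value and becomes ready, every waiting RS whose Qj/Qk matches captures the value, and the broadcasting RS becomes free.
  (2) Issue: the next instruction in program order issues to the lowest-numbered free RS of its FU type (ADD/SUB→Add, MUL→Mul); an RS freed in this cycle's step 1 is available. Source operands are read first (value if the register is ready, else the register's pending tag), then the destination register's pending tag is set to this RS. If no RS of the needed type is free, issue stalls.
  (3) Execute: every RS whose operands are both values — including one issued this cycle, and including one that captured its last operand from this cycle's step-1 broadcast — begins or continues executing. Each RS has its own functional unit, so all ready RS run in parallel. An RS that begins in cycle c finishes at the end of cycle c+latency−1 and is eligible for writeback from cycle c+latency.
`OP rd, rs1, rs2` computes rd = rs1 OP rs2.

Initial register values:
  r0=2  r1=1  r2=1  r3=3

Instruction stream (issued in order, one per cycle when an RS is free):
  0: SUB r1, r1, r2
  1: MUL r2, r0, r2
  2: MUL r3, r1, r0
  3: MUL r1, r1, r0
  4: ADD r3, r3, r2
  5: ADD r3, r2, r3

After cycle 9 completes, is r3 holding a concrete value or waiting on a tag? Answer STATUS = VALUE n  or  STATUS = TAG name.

STATUS = TAG Add2

c1: issue SUB r1<-Add1 | r0:2,r1:Add1,r2:1,r3:3
c2: issue MUL r2<-Mul1 | r0:2,r1:Add1,r2:Mul1,r3:3
c3: issue MUL r3<-Mul2 | r0:2,r1:Add1,r2:Mul1,r3:Mul2
c4: CDB Add1=0; stall | r0:2,r1:0,r2:Mul1,r3:Mul2
c5: stall | r0:2,r1:0,r2:Mul1,r3:Mul2
c6: CDB Mul1=2; issue MUL r1<-Mul1 | r0:2,r1:Mul1,r2:2,r3:Mul2
c7: issue ADD r3<-Add1 | r0:2,r1:Mul1,r2:2,r3:Add1
c8: CDB Mul2=0; issue ADD r3<-Add2 | r0:2,r1:Mul1,r2:2,r3:Add2
c9: - | r0:2,r1:Mul1,r2:2,r3:Add2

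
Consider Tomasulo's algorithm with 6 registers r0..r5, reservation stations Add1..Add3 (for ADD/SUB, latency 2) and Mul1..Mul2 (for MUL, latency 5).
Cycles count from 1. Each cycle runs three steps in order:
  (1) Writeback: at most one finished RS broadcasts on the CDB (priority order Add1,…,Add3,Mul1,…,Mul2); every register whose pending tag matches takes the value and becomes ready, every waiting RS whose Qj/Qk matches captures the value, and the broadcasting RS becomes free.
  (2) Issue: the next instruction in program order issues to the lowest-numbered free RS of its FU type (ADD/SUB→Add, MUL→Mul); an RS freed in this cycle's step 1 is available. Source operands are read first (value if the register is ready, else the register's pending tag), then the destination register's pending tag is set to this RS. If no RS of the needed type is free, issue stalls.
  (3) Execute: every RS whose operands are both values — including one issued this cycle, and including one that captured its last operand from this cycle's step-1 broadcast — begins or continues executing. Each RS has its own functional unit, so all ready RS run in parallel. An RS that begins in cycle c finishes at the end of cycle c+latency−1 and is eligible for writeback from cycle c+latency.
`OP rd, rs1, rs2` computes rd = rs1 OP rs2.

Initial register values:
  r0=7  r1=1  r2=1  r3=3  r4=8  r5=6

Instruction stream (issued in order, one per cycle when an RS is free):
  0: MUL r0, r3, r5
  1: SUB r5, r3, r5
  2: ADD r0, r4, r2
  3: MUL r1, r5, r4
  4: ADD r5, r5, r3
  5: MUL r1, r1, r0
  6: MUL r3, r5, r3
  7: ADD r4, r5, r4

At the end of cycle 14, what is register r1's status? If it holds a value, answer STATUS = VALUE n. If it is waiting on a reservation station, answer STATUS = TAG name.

cycle 1: issue MUL r0<-Mul1 // r0:Mul1,r1:1,r2:1,r3:3,r4:8,r5:6
cycle 2: issue SUB r5<-Add1 // r0:Mul1,r1:1,r2:1,r3:3,r4:8,r5:Add1
cycle 3: issue ADD r0<-Add2 // r0:Add2,r1:1,r2:1,r3:3,r4:8,r5:Add1
cycle 4: CDB Add1=-3; issue MUL r1<-Mul2 // r0:Add2,r1:Mul2,r2:1,r3:3,r4:8,r5:-3
cycle 5: CDB Add2=9; issue ADD r5<-Add1 // r0:9,r1:Mul2,r2:1,r3:3,r4:8,r5:Add1
cycle 6: CDB Mul1=18; issue MUL r1<-Mul1 // r0:9,r1:Mul1,r2:1,r3:3,r4:8,r5:Add1
cycle 7: CDB Add1=0; stall // r0:9,r1:Mul1,r2:1,r3:3,r4:8,r5:0
cycle 8: stall // r0:9,r1:Mul1,r2:1,r3:3,r4:8,r5:0
cycle 9: CDB Mul2=-24; issue MUL r3<-Mul2 // r0:9,r1:Mul1,r2:1,r3:Mul2,r4:8,r5:0
cycle 10: issue ADD r4<-Add1 // r0:9,r1:Mul1,r2:1,r3:Mul2,r4:Add1,r5:0
cycle 11: - // r0:9,r1:Mul1,r2:1,r3:Mul2,r4:Add1,r5:0
cycle 12: CDB Add1=8 // r0:9,r1:Mul1,r2:1,r3:Mul2,r4:8,r5:0
cycle 13: - // r0:9,r1:Mul1,r2:1,r3:Mul2,r4:8,r5:0
cycle 14: CDB Mul1=-216 // r0:9,r1:-216,r2:1,r3:Mul2,r4:8,r5:0

STATUS = VALUE -216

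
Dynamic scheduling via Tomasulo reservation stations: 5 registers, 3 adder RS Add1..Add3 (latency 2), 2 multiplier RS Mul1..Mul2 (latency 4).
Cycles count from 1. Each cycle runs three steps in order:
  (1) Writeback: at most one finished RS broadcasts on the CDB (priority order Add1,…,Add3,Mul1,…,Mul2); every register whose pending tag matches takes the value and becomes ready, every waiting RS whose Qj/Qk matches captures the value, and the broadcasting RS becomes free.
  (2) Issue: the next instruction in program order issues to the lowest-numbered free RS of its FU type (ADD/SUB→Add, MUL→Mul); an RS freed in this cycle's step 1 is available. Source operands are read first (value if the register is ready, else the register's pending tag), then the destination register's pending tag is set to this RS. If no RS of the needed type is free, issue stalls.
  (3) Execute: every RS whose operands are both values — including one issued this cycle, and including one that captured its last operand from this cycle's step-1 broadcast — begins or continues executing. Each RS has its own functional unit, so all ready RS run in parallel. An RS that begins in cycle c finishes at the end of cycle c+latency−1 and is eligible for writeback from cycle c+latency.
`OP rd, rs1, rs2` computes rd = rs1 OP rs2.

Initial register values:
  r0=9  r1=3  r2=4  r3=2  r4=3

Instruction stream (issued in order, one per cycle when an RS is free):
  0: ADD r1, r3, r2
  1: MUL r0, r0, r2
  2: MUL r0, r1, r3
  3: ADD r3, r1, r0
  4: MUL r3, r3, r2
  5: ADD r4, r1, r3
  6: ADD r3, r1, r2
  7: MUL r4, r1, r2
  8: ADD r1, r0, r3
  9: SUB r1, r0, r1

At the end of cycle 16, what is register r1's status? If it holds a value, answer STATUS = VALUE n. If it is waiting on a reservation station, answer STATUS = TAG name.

  c1: issue ADD r1<-Add1  regs: r0:9,r1:Add1,r2:4,r3:2,r4:3
  c2: issue MUL r0<-Mul1  regs: r0:Mul1,r1:Add1,r2:4,r3:2,r4:3
  c3: CDB Add1=6; issue MUL r0<-Mul2  regs: r0:Mul2,r1:6,r2:4,r3:2,r4:3
  c4: issue ADD r3<-Add1  regs: r0:Mul2,r1:6,r2:4,r3:Add1,r4:3
  c5: stall  regs: r0:Mul2,r1:6,r2:4,r3:Add1,r4:3
  c6: CDB Mul1=36; issue MUL r3<-Mul1  regs: r0:Mul2,r1:6,r2:4,r3:Mul1,r4:3
  c7: CDB Mul2=12; issue ADD r4<-Add2  regs: r0:12,r1:6,r2:4,r3:Mul1,r4:Add2
  c8: issue ADD r3<-Add3  regs: r0:12,r1:6,r2:4,r3:Add3,r4:Add2
  c9: CDB Add1=18; issue MUL r4<-Mul2  regs: r0:12,r1:6,r2:4,r3:Add3,r4:Mul2
  c10: CDB Add3=10; issue ADD r1<-Add1  regs: r0:12,r1:Add1,r2:4,r3:10,r4:Mul2
  c11: issue SUB r1<-Add3  regs: r0:12,r1:Add3,r2:4,r3:10,r4:Mul2
  c12: CDB Add1=22  regs: r0:12,r1:Add3,r2:4,r3:10,r4:Mul2
  c13: CDB Mul1=72  regs: r0:12,r1:Add3,r2:4,r3:10,r4:Mul2
  c14: CDB Add3=-10  regs: r0:12,r1:-10,r2:4,r3:10,r4:Mul2
  c15: CDB Add2=78  regs: r0:12,r1:-10,r2:4,r3:10,r4:Mul2
  c16: CDB Mul2=24  regs: r0:12,r1:-10,r2:4,r3:10,r4:24

STATUS = VALUE -10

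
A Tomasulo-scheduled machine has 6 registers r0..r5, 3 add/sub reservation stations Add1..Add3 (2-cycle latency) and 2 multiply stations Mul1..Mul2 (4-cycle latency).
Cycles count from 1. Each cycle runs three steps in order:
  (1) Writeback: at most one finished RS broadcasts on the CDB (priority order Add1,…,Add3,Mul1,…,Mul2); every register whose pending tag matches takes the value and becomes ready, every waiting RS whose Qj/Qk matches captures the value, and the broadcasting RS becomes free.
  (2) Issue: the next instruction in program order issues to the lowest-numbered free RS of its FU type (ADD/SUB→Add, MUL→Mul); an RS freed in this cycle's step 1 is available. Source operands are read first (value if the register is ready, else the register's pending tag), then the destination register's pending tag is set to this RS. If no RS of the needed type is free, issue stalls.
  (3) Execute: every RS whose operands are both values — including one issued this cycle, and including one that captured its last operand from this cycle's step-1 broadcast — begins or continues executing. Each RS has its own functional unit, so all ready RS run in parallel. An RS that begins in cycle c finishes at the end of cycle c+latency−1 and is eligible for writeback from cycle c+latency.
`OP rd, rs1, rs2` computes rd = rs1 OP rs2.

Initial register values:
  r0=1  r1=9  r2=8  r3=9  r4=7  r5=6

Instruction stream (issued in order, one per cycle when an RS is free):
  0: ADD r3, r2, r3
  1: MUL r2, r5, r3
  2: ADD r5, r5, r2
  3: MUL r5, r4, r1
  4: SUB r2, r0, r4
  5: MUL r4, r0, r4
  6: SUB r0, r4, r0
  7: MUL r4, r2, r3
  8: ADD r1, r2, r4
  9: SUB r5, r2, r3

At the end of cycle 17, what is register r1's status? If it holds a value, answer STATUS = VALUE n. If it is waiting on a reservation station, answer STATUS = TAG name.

STATUS = TAG Add1

c1: issue ADD r3<-Add1 | r0:1,r1:9,r2:8,r3:Add1,r4:7,r5:6
c2: issue MUL r2<-Mul1 | r0:1,r1:9,r2:Mul1,r3:Add1,r4:7,r5:6
c3: CDB Add1=17; issue ADD r5<-Add1 | r0:1,r1:9,r2:Mul1,r3:17,r4:7,r5:Add1
c4: issue MUL r5<-Mul2 | r0:1,r1:9,r2:Mul1,r3:17,r4:7,r5:Mul2
c5: issue SUB r2<-Add2 | r0:1,r1:9,r2:Add2,r3:17,r4:7,r5:Mul2
c6: stall | r0:1,r1:9,r2:Add2,r3:17,r4:7,r5:Mul2
c7: CDB Add2=-6; stall | r0:1,r1:9,r2:-6,r3:17,r4:7,r5:Mul2
c8: CDB Mul1=102; issue MUL r4<-Mul1 | r0:1,r1:9,r2:-6,r3:17,r4:Mul1,r5:Mul2
c9: CDB Mul2=63; issue SUB r0<-Add2 | r0:Add2,r1:9,r2:-6,r3:17,r4:Mul1,r5:63
c10: CDB Add1=108; issue MUL r4<-Mul2 | r0:Add2,r1:9,r2:-6,r3:17,r4:Mul2,r5:63
c11: issue ADD r1<-Add1 | r0:Add2,r1:Add1,r2:-6,r3:17,r4:Mul2,r5:63
c12: CDB Mul1=7; issue SUB r5<-Add3 | r0:Add2,r1:Add1,r2:-6,r3:17,r4:Mul2,r5:Add3
c13: - | r0:Add2,r1:Add1,r2:-6,r3:17,r4:Mul2,r5:Add3
c14: CDB Add2=6 | r0:6,r1:Add1,r2:-6,r3:17,r4:Mul2,r5:Add3
c15: CDB Add3=-23 | r0:6,r1:Add1,r2:-6,r3:17,r4:Mul2,r5:-23
c16: CDB Mul2=-102 | r0:6,r1:Add1,r2:-6,r3:17,r4:-102,r5:-23
c17: - | r0:6,r1:Add1,r2:-6,r3:17,r4:-102,r5:-23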